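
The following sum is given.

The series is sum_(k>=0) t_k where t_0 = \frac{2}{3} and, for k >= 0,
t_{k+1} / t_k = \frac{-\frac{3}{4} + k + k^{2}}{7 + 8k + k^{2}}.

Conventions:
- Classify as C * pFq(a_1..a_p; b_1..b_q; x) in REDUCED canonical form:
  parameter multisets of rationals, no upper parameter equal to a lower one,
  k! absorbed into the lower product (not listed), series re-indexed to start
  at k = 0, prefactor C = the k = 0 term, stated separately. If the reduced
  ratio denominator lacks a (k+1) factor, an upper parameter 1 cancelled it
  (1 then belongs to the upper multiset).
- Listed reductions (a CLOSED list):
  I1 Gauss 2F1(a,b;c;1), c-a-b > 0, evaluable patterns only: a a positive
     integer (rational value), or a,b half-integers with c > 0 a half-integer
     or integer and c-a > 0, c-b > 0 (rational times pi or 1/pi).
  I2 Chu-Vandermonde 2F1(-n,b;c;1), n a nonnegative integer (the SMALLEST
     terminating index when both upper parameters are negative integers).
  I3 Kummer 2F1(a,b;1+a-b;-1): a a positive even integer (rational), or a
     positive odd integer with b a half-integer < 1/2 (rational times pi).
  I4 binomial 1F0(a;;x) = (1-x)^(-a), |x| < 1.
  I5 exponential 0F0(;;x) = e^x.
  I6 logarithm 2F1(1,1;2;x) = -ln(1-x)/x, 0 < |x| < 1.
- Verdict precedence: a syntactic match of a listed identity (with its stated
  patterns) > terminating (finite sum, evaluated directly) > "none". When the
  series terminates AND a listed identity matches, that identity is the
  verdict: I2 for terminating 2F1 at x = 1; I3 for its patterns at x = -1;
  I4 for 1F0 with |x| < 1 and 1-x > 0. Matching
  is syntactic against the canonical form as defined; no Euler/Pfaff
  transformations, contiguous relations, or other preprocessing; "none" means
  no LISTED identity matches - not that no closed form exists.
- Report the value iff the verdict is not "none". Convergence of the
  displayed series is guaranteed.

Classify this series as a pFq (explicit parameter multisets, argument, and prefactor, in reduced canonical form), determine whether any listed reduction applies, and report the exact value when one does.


Reduced: x = 1, 2F1, upper = {-\frac{1}{2}, \frac{3}{2}}, lower = {7}, C = \frac{2}{3}. Verdict (x = 1): the half-integer Gauss pattern (I1) applies (x = 1; upper {-\frac{1}{2}, \frac{3}{2}} half-integers, c = 7 in the evaluable pattern). Its exact value is \frac{1048576}{567567} / \pi.

Key step: t_0 = \frac{2}{3} here, and factor the ratio over Q (prefactor 2/3): negated roots = parameters.
Ratio: r(k) = 1 * (k-\frac{1}{2}) (k+\frac{3}{2}) / [(k+7) (k+1)] - poly over poly, x = 1 from leading terms; C = \frac{2}{3} at k = 0.


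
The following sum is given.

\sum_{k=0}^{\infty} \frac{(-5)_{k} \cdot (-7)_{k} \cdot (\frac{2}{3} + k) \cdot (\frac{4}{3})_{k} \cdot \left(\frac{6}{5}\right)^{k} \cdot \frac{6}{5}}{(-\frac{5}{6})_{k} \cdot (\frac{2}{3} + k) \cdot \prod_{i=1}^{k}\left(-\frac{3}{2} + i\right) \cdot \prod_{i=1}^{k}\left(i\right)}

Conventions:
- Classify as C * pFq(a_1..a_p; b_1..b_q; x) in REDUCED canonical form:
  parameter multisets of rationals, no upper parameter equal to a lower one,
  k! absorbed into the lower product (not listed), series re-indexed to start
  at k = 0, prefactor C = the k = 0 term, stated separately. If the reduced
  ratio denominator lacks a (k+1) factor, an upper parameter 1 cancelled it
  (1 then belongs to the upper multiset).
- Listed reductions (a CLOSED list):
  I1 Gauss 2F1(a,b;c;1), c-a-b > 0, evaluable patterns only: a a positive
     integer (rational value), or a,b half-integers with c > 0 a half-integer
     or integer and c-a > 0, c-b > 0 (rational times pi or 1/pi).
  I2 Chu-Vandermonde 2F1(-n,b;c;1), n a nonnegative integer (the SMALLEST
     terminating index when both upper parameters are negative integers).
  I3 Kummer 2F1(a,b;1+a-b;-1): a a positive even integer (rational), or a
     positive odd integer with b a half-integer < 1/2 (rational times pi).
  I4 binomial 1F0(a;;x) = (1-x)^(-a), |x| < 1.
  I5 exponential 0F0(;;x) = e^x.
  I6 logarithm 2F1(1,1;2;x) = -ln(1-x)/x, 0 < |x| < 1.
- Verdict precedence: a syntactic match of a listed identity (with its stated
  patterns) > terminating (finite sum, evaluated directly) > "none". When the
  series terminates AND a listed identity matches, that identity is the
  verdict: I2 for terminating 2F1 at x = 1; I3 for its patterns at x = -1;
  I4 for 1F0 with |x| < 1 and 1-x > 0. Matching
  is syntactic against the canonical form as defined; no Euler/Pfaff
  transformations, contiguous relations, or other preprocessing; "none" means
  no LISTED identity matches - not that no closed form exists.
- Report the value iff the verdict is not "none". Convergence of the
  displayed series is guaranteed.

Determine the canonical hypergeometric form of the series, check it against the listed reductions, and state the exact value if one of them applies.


Key step: from the first term \frac{6}{5}: the product of the first k integers (C = 6/5, x = 6/5) is k!.
Term ratio: r(k) = \frac{6}{5} * (k-7) (k-5) (k+\frac{4}{3}) / [(k-\frac{5}{6}) (k-\frac{1}{2}) (k+1)] - rational; roots negated = parameters, x = \frac{6}{5}, C = \frac{6}{5}.

With C = \frac{6}{5}: the canonical form is 3F2(-7, -5, \frac{4}{3}; -\frac{5}{6}, -\frac{1}{2}; \frac{6}{5}). Verdict: terminating. (-5)_k vanishes past k = 5, leaving a 6-term sum, computed directly. Sum: \frac{810363174618}{296875}.


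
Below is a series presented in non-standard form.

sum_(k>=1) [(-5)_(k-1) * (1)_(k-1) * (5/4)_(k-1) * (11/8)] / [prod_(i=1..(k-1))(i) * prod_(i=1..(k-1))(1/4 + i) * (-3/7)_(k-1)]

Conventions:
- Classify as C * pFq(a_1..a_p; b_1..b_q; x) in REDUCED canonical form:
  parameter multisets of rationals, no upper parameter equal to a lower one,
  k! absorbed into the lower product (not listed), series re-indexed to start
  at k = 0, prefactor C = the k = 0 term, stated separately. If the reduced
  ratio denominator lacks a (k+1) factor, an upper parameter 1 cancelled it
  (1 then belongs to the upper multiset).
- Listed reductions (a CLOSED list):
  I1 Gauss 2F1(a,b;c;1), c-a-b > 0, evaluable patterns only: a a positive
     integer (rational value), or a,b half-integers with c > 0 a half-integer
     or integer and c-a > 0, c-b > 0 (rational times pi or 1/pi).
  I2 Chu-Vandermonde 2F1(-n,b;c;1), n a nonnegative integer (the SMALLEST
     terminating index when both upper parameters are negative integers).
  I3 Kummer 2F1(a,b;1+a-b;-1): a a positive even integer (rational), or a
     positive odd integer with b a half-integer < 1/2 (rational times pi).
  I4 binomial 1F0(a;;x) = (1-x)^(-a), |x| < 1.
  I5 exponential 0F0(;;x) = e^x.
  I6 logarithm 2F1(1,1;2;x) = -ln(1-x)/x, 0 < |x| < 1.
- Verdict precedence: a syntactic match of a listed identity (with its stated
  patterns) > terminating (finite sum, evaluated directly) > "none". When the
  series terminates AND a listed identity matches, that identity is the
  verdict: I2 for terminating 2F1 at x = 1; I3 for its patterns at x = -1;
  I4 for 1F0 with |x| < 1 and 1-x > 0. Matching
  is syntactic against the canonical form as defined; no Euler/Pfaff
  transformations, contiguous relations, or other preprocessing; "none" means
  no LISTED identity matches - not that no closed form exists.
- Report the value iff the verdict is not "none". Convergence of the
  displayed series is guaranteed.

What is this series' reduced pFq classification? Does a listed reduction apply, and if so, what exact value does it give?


Structural cue: t_0 being 11/8, the lower running product (C = 11/8) is a rising factorial.
Step ratio: r(k) = 1 * (k-5) (k+1) / [(k-3/7) (k+1)] - rational in k, leading ratio 1; with t_0 = 11/8, classification follows.

Prefactor 11/8, argument 1: 2F1 with upper {-5, 1} over lower {-3/7}. Verdict: this is Vandermonde's identity (I2) (terminating 2F1 at x = 1 with n = 5, b = 1, c = -3/7). Sum: -11/20.


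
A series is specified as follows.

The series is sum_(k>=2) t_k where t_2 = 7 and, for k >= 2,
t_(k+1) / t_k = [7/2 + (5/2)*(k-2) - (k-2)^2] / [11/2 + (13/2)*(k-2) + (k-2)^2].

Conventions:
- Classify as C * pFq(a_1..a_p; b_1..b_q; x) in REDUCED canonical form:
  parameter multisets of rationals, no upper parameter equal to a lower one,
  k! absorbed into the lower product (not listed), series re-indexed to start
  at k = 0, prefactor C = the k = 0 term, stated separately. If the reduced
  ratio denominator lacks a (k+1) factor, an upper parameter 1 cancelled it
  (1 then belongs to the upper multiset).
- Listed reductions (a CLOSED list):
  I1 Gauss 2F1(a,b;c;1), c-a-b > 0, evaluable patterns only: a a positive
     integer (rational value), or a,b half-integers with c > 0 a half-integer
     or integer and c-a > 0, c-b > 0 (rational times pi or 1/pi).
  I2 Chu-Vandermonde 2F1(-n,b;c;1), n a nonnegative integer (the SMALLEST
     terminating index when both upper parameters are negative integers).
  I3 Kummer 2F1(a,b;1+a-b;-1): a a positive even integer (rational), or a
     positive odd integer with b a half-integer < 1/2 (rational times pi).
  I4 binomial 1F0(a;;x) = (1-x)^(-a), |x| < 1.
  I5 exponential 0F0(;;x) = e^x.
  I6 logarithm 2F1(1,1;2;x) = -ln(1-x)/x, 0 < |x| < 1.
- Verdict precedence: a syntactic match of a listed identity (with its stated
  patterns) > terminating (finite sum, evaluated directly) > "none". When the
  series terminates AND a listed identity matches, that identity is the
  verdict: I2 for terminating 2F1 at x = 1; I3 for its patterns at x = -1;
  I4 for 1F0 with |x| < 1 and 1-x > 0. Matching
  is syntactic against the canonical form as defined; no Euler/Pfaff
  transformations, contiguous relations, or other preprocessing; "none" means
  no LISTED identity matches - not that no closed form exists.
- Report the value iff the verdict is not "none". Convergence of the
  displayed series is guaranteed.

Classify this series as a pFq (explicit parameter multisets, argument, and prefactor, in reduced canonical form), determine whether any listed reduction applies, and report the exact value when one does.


Canonical form: C = 7 times 2F1 with upper {-7/2, 1}, lower {11/2}, x = -1. Verdict: Kummer (I3) matches (x = -1; c = 11/2 equals 1+a-b for upper {-7/2, 1}: listed pattern). Exact value: (2205/512) * pi.

The tell: from the first term 7: the expanded ratio factors over Q; prefactor 7, roots give parameters.
Adjacent-term ratio: r(k) = (-1) * (k-7/2) (k+1) / [(k+11/2) (k+1)] - rational in k, leading ratio (-1); with t_0 = 7, classification follows.


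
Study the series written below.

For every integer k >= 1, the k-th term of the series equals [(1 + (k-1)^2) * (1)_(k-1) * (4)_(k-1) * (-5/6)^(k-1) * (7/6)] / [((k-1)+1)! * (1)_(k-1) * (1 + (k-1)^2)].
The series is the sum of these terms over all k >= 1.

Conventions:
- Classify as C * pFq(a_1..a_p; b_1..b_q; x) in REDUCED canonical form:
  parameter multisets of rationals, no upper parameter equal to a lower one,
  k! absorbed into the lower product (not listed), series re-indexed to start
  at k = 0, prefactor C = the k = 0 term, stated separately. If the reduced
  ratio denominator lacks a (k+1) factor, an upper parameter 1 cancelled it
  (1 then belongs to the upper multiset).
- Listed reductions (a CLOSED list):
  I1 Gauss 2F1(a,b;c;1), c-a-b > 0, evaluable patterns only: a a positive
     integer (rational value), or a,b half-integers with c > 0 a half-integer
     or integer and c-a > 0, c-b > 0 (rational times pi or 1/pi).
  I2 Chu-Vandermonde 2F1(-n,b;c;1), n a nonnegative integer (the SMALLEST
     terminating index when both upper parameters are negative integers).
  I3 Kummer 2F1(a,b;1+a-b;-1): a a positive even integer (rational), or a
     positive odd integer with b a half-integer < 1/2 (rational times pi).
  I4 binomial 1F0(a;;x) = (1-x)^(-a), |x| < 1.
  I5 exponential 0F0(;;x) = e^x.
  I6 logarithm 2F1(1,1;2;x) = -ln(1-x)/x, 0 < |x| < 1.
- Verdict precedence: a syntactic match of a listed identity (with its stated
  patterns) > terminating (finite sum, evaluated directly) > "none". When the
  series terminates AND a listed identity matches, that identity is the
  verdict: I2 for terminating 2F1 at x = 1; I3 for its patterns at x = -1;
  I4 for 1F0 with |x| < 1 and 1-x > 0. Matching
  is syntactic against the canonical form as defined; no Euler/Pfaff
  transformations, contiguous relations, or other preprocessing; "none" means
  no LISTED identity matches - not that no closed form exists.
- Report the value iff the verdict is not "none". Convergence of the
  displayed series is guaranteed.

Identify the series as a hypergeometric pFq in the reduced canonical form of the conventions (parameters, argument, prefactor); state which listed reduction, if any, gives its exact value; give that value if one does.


The series (x = -5/6) is 2F1: upper {1, 4}, lower {2}, prefactor 7/6. Verdict: none here - no I1-I6 shape fits x = -5/6 with lower {2}.

The tell: t_0 = 7/6 here, and k^2 + 1 divides numerator and denominator alike; prefactor 7/6 after cancelling.
Ratio: r(k) = (-5/6) * (k+1) (k+4) / [(k+2) (k+1)] - rational in k. x = (-5/6); t_0 = 7/6; negate the roots.


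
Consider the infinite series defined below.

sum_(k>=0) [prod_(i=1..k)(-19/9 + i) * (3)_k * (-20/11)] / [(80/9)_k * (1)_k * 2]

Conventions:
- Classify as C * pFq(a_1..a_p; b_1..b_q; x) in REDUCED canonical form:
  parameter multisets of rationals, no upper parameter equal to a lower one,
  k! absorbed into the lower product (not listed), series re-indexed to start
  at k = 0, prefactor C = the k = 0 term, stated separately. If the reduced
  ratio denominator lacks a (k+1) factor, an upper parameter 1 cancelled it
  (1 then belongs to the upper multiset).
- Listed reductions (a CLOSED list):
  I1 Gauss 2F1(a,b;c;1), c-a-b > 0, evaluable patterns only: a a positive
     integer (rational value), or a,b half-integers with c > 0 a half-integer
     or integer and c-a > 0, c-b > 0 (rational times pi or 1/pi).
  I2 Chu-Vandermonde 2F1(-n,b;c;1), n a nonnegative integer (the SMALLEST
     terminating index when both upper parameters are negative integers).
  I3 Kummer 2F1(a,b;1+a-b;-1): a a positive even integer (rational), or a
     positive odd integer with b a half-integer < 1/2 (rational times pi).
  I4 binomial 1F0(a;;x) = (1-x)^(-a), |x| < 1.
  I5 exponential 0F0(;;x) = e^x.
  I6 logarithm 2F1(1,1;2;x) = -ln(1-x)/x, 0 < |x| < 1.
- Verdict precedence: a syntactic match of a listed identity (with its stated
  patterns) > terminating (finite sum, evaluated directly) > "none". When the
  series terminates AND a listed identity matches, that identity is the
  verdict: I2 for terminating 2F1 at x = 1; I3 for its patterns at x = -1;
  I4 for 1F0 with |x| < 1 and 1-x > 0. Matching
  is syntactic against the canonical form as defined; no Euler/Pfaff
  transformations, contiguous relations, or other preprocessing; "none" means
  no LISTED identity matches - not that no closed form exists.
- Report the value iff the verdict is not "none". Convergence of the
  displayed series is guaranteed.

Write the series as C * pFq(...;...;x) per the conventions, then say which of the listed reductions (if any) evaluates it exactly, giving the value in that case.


Reduced: x = 1, 2F1, upper = {-10/9, 3}, lower = {80/9}, C = -10/11. Verdict at x = 1: Gauss (I1, integer-parameter pattern) matches (x = 1: the Gamma ratio telescopes since c-a-b = 7 > 0 and a = 3 in Z>0). Sum: -583265/1010394.

First insight: t_0 = -10/11 here, and the constant factors (C = -10/11, x = 1) combine into one prefactor.
Step ratio: r(k) = 1 * (k-10/9) (k+3) / [(k+80/9) (k+1)] - rational in k, leading ratio 1; with t_0 = -10/11, classification follows.


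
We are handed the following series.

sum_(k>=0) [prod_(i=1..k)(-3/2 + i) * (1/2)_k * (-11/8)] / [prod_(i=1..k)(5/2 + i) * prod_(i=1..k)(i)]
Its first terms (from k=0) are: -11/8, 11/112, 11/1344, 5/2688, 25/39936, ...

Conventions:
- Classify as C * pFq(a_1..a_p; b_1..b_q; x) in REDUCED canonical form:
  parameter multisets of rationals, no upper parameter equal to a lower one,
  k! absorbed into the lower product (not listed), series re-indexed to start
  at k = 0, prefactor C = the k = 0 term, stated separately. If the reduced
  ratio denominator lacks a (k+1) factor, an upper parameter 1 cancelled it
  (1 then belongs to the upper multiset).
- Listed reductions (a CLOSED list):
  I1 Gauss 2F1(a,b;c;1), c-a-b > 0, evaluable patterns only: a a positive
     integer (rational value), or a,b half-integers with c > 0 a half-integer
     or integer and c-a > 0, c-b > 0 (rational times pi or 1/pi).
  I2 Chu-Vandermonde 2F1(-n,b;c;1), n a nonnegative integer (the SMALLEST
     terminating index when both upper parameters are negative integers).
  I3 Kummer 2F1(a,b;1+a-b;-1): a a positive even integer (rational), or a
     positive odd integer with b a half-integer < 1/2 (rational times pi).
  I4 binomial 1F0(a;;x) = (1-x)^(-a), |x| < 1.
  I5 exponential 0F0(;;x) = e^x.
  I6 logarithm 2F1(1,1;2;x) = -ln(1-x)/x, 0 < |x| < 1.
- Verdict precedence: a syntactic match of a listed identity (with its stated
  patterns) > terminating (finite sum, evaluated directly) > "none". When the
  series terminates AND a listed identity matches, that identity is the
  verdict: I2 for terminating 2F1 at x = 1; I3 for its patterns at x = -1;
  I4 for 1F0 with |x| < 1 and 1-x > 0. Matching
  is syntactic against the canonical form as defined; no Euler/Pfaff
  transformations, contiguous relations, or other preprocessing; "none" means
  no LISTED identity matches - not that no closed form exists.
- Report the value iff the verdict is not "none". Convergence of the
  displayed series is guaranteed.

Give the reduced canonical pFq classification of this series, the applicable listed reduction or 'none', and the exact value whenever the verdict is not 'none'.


Key observation: from the first term -11/8: the lower running product (prefactor -11/8) is a rising factorial.
Step ratio: r(k) = 1 * (k-1/2) (k+1/2) / [(k+7/2) (k+1)] - rational in k. x = 1; t_0 = -11/8; negate the roots.

The series (x = 1) is 2F1: upper {-1/2, 1/2}, lower {7/2}, prefactor -11/8. Verdict: Gauss (I1, half-integer pattern) applies (x = 1; upper {-1/2, 1/2} half-integers, c = 7/2 in the evaluable pattern). Hence: (-825/2048) * pi.


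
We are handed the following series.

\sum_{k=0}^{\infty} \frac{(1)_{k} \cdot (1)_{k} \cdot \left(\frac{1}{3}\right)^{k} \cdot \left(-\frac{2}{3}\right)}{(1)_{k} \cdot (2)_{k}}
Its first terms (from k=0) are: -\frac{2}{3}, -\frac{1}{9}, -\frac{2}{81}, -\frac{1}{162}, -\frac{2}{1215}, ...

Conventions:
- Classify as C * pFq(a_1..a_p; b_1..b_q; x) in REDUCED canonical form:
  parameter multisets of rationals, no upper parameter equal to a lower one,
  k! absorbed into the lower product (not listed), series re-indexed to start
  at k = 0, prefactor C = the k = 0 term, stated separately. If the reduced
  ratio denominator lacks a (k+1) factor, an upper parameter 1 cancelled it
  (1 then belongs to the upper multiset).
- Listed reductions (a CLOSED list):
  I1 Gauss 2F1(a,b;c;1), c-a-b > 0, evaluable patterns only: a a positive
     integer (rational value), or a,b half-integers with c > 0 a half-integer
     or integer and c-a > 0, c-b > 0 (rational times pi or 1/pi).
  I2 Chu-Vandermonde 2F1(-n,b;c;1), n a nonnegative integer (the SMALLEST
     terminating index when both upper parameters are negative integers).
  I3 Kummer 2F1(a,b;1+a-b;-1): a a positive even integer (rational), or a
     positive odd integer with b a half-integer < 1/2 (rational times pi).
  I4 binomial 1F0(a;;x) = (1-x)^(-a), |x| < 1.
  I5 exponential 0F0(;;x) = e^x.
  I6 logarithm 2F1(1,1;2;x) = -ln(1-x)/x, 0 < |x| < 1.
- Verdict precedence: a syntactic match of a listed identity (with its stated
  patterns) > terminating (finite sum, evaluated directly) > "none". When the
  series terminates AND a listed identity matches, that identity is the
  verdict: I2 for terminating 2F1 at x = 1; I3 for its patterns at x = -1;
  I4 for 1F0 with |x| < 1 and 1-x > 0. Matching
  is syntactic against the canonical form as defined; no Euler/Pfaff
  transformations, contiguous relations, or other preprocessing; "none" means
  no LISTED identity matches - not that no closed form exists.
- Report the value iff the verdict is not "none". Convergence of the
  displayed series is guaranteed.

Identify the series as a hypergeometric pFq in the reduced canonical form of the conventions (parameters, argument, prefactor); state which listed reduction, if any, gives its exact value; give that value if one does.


Key step: t_0 = -\frac{2}{3} here, and (1)_k (prefactor -2/3) is k! itself.
Ratio: r(k) = \frac{1}{3} * (k+1) (k+1) / [(k+2) (k+1)] - rational in k. x = \frac{1}{3}; t_0 = -\frac{2}{3}; negate the roots.

Classification (C = -\frac{2}{3}): 2F1 with upper {1, 1}, lower {2}, argument x = \frac{1}{3}. Verdict at x = \frac{1}{3}: logarithm (I6) matches (the logarithm: parameters (1,1;2), x = \frac{1}{3}). Value: 2 \cdot \ln\left(\frac{2}{3}\right).


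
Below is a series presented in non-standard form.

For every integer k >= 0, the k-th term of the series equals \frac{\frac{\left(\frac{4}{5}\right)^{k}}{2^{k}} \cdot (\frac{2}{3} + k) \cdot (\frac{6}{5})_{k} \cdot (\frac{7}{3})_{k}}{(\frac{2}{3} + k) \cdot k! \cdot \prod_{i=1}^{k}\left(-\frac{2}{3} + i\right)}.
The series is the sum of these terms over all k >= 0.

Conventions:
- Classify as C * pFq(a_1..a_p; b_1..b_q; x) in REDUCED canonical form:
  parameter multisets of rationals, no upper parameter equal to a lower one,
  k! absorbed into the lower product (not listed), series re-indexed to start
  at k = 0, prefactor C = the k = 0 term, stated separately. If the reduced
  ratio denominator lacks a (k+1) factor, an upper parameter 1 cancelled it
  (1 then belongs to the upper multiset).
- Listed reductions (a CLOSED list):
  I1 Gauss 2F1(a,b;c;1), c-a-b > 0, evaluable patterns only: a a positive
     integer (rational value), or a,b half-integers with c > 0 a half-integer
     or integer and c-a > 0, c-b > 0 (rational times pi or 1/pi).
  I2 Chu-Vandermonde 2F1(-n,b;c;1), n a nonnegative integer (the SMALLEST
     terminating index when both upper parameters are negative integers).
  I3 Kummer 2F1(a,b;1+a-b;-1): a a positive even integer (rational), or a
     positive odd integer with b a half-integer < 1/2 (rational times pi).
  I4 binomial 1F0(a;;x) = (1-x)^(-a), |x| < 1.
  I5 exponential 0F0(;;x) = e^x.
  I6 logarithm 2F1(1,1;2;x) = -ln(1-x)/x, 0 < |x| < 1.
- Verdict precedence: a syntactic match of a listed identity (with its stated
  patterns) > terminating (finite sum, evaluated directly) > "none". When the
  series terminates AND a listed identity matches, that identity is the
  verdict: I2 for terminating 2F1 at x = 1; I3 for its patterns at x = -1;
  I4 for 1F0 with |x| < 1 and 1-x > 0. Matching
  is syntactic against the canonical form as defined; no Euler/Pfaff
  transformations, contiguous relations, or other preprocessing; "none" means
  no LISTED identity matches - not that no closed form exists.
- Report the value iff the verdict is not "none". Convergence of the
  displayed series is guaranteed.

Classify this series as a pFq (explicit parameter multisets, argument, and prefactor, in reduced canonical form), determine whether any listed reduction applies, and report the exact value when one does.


x = \frac{2}{5} here; the reduced form reads 2F1, upper {\frac{6}{5}, \frac{7}{3}}, lower {\frac{1}{3}}, C = 1. Verdict: none. Every listed pattern misses the 2F1 form at \frac{2}{5}, upper {\frac{6}{5}, \frac{7}{3}}.

Key step: with t_0 = 1, the lower running product (prefactor 1) is a rising factorial.
Adjacent-term ratio: r(k) = \frac{2}{5} * (k+\frac{6}{5}) (k+\frac{7}{3}) / [(k+\frac{1}{3}) (k+1)] - poly over poly, x = \frac{2}{5} from leading terms; C = 1 at k = 0.


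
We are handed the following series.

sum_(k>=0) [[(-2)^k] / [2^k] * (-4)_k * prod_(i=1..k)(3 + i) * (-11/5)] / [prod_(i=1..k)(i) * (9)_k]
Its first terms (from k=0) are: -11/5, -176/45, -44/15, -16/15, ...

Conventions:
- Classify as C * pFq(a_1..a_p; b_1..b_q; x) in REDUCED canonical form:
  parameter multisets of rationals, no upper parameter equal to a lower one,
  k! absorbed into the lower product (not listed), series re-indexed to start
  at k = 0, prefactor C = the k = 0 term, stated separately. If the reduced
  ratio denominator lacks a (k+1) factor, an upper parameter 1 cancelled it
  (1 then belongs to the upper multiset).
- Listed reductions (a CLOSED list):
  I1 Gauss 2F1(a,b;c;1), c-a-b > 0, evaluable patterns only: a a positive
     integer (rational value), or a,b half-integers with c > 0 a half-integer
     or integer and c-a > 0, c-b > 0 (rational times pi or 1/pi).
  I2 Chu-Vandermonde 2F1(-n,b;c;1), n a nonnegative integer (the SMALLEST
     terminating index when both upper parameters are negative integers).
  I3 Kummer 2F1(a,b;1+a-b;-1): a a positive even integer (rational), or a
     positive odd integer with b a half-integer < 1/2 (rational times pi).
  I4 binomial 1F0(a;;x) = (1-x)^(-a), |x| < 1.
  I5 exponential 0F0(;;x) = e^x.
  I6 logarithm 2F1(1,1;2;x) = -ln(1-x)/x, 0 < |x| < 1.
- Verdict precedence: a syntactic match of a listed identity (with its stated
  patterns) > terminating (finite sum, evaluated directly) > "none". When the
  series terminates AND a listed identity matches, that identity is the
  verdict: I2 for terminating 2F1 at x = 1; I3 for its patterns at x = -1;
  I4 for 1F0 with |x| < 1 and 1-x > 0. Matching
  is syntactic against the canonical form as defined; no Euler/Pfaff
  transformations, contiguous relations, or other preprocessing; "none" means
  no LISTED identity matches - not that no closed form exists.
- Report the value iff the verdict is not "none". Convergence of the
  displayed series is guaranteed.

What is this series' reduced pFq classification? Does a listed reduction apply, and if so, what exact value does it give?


Reduced: x = -1, 2F1, upper = {-4, 4}, lower = {9}, C = -11/5. Verdict: this is the Kummer evaluation I3 (x = -1; c = 9 equals 1+a-b for upper {-4, 4}: listed pattern). Its exact value is -154/15.

Structural cue: from the first term -11/5: the product of the first k integers (C = -11/5, x = -1) is k!.
Consecutive-term ratio: r(k) = (-1) * (k-4) (k+4) / [(k+9) (k+1)] - rational in k, leading ratio (-1); with t_0 = -11/5, classification follows.


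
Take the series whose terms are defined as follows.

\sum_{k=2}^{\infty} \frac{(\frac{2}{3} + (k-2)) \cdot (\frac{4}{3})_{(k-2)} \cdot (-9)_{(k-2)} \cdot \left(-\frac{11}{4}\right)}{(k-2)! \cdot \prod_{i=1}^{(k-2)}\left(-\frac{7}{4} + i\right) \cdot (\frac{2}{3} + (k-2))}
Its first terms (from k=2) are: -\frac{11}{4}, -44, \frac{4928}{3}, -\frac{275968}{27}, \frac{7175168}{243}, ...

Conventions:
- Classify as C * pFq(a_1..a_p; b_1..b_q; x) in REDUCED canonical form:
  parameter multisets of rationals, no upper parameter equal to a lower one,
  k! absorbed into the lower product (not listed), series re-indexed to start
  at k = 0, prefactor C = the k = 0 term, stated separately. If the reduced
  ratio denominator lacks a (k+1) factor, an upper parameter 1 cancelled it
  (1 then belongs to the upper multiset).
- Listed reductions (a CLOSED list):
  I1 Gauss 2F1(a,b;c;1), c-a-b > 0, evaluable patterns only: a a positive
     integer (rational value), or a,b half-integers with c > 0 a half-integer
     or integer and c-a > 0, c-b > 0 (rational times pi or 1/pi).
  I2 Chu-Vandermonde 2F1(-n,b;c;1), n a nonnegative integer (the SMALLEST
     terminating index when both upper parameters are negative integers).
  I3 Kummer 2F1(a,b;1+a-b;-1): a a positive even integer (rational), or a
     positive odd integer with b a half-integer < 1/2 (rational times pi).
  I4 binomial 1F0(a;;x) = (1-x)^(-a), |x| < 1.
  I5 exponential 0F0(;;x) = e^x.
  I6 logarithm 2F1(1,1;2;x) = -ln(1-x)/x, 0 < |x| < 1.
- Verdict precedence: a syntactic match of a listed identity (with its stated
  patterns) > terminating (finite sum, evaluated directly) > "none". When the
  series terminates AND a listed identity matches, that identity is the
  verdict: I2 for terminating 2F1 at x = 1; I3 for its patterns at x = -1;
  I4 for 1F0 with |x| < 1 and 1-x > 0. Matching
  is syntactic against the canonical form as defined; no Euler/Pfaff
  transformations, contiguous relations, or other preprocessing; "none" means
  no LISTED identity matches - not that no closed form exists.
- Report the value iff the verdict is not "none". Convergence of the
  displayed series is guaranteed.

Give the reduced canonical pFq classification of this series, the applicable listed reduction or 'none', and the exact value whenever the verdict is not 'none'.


First insight: from the first term -\frac{11}{4}: striking the common factor k + 2/3 reduces the term (prefactor -11/4).
Consecutive-term ratio: r(k) = 1 * (k-9) (k+\frac{4}{3}) / [(k-\frac{3}{4}) (k+1)] - rational in k, leading ratio 1; with t_0 = -\frac{11}{4}, classification follows.

With C = -\frac{11}{4}: the canonical form is 2F1(-9, \frac{4}{3}; -\frac{3}{4}; 1). Verdict at x = 1: the Chu-Vandermonde identity I2 matches (terminating 2F1 at x = 1 with n = 9, b = 4/3, c = -\frac{3}{4}). Hence: -\frac{547925389}{3144004956}.


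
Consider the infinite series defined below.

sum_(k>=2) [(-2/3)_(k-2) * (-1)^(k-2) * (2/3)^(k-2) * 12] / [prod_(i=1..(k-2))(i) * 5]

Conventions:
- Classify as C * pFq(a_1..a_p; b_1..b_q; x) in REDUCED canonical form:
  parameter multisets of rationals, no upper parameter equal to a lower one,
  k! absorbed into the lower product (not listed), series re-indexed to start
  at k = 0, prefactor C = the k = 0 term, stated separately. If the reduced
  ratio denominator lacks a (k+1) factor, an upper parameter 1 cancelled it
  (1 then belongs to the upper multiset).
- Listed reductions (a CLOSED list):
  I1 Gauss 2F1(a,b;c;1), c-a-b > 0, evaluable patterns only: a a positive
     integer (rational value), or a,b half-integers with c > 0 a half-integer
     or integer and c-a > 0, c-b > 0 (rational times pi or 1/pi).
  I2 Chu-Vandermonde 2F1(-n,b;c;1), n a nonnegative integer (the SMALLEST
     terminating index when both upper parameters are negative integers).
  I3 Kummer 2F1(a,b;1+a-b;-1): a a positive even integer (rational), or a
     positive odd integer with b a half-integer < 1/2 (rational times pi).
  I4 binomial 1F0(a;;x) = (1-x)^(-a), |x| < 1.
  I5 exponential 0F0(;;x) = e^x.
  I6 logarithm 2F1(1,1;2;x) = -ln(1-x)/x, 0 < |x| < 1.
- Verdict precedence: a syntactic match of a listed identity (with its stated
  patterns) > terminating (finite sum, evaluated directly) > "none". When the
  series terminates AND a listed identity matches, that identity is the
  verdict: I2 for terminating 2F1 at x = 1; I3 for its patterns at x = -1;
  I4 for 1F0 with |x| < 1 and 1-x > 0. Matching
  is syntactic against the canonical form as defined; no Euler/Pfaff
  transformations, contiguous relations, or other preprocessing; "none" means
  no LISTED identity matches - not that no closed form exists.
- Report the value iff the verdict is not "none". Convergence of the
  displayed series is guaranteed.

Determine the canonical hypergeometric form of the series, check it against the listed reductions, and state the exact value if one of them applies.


With C = 12/5: the canonical form is 1F0(-2/3; -; -2/3). Verdict: this is binomial (I4) (the 1F0 binomial series: exponent 2/3, x = -2/3). Exact value: (12/5) * (5/3)^(2/3).

The tell: t_0 being 12/5, the constant factors (C = 12/5, x = -2/3) combine into one prefactor.
Ratio: r(k) = (-2/3) * (k-2/3) / [(k+1)] - poly over poly, x = (-2/3) from leading terms; C = 12/5 at k = 0.


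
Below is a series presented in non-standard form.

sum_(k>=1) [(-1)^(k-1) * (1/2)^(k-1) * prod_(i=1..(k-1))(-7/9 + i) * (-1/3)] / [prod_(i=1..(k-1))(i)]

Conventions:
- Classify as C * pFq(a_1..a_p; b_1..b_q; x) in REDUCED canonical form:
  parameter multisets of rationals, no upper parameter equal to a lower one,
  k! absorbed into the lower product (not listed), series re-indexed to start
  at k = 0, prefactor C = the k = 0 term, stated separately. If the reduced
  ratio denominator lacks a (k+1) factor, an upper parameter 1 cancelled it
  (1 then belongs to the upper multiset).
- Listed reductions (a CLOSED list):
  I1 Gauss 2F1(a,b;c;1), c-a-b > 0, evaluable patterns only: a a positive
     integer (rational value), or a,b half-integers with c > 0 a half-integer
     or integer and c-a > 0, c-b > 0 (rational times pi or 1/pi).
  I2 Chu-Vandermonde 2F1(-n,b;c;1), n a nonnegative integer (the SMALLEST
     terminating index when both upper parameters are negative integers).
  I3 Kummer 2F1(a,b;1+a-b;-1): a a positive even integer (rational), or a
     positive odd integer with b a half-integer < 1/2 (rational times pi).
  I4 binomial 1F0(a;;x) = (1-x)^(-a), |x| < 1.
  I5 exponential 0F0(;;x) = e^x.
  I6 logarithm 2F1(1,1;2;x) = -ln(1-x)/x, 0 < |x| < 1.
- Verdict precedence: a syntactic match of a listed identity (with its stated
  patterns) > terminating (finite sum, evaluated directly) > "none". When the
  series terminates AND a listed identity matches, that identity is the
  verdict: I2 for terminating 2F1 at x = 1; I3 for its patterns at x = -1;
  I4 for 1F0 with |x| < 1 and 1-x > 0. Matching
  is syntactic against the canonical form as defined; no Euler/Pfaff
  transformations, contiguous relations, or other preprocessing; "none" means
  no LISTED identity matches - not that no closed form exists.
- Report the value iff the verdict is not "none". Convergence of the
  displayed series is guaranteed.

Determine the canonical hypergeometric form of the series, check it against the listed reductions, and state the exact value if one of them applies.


Classification (C = -1/3): 1F0 with upper {2/9}, lower {-}, argument x = -1/2. Verdict: this is the binomial series (I4) (the 1F0 binomial series: exponent -2/9, x = -1/2). Its exact value is (-1/3) * (3/2)^(-2/9).

Structural cue: with t_0 = -1/3, the (-1)^k factor (C = -1/3, x = -1/2) folds into the argument's sign.
Consecutive-term ratio: r(k) = (-1/2) * (k+2/9) / [(k+1)] ; factor over Q: parameters, x = (-1/2), and C = -1/3.


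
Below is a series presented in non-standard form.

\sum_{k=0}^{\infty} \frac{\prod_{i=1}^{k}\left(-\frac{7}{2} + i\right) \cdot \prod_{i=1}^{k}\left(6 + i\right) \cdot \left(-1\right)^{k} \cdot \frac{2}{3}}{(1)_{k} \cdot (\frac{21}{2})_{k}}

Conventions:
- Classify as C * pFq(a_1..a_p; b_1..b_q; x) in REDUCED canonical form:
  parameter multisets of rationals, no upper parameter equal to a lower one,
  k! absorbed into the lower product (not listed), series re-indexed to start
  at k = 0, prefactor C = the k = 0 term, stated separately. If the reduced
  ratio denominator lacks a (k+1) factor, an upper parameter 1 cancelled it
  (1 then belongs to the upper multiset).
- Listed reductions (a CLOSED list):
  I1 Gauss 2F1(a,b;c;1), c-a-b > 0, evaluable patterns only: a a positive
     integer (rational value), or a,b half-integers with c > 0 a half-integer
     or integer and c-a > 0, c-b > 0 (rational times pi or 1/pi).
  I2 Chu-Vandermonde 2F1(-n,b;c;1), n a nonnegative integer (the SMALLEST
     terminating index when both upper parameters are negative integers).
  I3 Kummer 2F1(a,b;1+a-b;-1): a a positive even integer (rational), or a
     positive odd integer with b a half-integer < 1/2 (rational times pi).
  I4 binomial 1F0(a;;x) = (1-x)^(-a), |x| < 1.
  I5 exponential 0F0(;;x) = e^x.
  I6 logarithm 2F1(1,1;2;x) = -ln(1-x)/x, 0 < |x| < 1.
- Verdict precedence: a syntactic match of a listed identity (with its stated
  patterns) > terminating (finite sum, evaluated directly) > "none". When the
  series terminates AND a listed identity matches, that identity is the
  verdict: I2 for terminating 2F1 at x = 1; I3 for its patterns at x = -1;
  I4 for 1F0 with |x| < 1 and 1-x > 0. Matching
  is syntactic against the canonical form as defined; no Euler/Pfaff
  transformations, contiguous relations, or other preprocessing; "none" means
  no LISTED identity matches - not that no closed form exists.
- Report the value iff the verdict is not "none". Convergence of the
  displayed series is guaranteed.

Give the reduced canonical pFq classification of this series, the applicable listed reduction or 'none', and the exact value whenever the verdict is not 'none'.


x = -1 here; the reduced form reads 2F1, upper {-\frac{5}{2}, 7}, lower {\frac{21}{2}}, C = \frac{2}{3}. Verdict: the Kummer evaluation I3 fires (x = -1; c = \frac{21}{2} equals 1+a-b for upper {-\frac{5}{2}, 7}: listed pattern). Value: \frac{1616615}{2097152} \cdot \pi.

Structural cue: t_0 = \frac{2}{3} here, and (1)_k (prefactor 2/3) is k! itself.
Consecutive-term ratio: r(k) = -1 * (k-\frac{5}{2}) (k+7) / [(k+\frac{21}{2}) (k+1)] - rational; roots negated = parameters, x = -1, C = \frac{2}{3}.


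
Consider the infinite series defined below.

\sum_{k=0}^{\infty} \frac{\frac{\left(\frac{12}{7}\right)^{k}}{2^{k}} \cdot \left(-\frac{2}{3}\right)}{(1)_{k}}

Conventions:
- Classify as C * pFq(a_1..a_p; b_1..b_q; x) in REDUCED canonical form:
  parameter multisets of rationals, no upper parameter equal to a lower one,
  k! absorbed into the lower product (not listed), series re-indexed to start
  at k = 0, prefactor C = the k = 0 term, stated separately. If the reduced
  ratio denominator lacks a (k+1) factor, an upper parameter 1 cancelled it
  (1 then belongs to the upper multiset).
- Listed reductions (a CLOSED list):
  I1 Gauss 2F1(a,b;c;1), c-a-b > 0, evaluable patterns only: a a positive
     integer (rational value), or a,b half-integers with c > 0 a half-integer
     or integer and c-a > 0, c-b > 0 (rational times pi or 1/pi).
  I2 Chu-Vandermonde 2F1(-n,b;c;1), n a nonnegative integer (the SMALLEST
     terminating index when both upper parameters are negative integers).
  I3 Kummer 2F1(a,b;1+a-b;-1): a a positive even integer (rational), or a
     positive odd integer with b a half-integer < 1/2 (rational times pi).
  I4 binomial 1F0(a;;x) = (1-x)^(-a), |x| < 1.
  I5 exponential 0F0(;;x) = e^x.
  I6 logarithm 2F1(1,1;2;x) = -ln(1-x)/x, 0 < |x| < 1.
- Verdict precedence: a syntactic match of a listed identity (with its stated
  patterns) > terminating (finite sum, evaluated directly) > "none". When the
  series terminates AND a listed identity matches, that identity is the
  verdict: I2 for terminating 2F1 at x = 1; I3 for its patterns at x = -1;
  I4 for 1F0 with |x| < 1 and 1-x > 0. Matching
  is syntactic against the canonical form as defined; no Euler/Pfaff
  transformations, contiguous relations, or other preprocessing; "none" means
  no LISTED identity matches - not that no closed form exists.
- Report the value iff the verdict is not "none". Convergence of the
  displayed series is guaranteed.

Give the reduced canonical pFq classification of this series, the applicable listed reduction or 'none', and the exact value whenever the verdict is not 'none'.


The series (x = \frac{6}{7}) is 0F0: upper {-}, lower {-}, prefactor -\frac{2}{3}. Verdict: exponential (I5) fires (the 0F0 exponential series at x = \frac{6}{7}). Exact value: \left(-\frac{2}{3}\right) \cdot e^{\frac{6}{7}}.

The tell: x = \frac{6}{7} and the two k-th powers (prefactor -2/3) combine into one argument.
Adjacent-term ratio: r(k) = \frac{6}{7} * 1 / [(k+1)] ; factor over Q: parameters, x = \frac{6}{7}, and C = -\frac{2}{3}.


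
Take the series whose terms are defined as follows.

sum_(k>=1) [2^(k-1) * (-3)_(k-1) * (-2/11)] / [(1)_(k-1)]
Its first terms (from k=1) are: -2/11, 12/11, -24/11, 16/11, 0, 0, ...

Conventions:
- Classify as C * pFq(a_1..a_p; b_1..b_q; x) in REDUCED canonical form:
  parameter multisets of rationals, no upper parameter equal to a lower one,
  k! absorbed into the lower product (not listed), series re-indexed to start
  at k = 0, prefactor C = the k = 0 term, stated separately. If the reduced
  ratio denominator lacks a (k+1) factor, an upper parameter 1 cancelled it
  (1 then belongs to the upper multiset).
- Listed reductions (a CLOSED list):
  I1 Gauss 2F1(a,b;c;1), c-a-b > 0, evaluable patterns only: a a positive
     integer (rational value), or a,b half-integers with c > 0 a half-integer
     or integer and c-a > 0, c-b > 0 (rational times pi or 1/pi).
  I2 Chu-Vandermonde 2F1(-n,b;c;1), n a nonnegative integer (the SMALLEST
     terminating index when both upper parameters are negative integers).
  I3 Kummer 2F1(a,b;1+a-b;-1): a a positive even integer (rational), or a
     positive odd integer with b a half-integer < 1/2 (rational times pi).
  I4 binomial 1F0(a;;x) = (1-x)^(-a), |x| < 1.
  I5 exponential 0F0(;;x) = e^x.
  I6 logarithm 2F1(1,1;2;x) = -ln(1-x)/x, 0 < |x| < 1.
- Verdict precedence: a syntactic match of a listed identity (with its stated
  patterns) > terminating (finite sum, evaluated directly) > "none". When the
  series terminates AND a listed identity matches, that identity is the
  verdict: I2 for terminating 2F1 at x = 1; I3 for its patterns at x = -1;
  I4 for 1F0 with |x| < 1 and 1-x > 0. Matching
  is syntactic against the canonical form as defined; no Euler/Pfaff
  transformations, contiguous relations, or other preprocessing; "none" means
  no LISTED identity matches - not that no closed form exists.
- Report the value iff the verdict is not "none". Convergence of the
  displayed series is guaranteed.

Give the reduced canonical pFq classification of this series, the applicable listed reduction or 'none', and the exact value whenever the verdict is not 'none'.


With C = -2/11: the canonical form is 1F0(-3; -; 2). Verdict: terminating (-3 upstairs). 4 nonzero terms in all; added directly. Hence: 2/11.

Structural cue: x = 2 and (1)_k (prefactor -2/11) is k! itself.
Adjacent-term ratio: r(k) = 2 * (k-3) / [(k+1)] - rational in k, leading ratio 2; with t_0 = -2/11, classification follows.
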